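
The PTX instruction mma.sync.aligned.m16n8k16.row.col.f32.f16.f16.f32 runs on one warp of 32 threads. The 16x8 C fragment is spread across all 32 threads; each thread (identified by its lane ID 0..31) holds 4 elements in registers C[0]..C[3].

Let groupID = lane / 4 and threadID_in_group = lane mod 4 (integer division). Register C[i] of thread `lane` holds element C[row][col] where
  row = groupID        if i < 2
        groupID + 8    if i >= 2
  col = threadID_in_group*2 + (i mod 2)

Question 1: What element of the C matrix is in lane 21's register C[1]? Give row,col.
21: g=5,t=1
[1] (5+0,1*2+1) = (5,3)

5,3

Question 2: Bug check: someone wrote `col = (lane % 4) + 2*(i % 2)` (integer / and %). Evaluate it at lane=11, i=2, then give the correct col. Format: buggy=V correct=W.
`(lane % 4) + 2*(i % 2)`[11,2]=>3
lane 11: grp=2 (11/4), tig=3 (11%4)
i=2: r=2+8=10, c=3*2+0=6
col: 3 vs 6

buggy=3 correct=6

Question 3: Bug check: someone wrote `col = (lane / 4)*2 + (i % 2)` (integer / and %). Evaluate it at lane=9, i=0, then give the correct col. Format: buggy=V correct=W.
`(lane / 4)*2 + (i % 2)`[9,0]⇒4
9: gr=2,th=1
[0] (2+0,1*2+0) = (2,2)
col: 4 vs 2

buggy=4 correct=2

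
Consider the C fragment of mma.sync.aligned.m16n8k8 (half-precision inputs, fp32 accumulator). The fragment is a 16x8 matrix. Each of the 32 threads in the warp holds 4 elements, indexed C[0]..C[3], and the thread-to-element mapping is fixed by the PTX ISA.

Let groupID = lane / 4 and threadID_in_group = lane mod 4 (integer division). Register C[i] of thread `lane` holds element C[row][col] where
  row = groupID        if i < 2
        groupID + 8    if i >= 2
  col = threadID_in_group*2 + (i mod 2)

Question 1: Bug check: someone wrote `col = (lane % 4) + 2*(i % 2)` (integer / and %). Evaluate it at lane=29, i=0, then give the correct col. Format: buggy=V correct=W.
`(lane % 4) + 2*(i % 2)`[29,0]→1
L=29→G=29>>2=7, T=29&3=1
[0]→row 7+0=7  col 1·2+0=2
col: 1 vs 2

buggy=1 correct=2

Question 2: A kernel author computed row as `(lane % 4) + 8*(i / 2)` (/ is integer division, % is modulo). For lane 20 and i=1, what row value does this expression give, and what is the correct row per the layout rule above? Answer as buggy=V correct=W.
buggy=0 correct=5

`(lane % 4) + 8*(i / 2)`[20,1]⇒0
lane 20: gr=5 (20/4), th=0 (20%4)
i=1: r=5+0=5, c=0*2+1=1
row: 0 vs 5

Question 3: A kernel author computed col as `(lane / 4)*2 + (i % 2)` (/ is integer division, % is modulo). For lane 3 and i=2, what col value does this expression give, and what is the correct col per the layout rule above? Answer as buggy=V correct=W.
buggy=0 correct=6

`(lane / 4)*2 + (i % 2)`[3,2]=>0
lane 3=>3/4=0, 3 mod 4=3
i=2  r:0+8=>8  c:2·3+0=>6
col: 0 vs 6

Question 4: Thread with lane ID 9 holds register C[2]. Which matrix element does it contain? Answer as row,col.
10,2

L=9->g=9>>2=2, t=9&3=1
[2]->row 2+8=10  col 1·2+0=2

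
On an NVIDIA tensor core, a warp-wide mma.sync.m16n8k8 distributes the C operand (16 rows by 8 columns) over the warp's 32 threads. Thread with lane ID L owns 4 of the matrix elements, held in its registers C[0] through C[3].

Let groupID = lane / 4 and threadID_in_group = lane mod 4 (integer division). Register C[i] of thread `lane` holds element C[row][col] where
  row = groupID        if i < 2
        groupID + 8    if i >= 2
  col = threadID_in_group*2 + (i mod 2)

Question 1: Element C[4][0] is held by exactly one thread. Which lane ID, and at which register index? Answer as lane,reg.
16,0

r=4⇒gr=4,Rb=0  c=0⇒th=0,odd=0
L=4*4+0=16  i=0*2+0=0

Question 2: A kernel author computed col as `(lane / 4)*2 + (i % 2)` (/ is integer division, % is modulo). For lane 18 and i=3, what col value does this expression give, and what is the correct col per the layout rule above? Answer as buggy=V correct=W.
buggy=9 correct=5

`(lane / 4)*2 + (i % 2)`[18,3]->9
lane 18: g=4 (18/4), t=2 (18%4)
i=3: r=4+8=12, c=2*2+1=5
col: 9 vs 5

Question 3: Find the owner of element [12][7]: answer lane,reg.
19,3

r=12→G=4,rhi=1  c=7→T=3,p=1
L=4*4+3=19  i=1*2+1=3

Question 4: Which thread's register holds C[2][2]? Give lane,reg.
r=2->g=2,rb=0  c=2->t=1,b0=0
L=2*4+1=9  i=0*2+0=0

9,0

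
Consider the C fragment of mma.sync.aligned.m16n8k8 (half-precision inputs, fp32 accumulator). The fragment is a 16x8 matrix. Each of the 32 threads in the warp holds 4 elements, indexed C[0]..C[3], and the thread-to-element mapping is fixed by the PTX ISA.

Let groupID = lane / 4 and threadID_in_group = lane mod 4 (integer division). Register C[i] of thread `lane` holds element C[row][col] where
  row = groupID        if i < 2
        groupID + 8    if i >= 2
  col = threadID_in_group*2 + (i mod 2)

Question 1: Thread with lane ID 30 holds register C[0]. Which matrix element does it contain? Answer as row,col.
lane 30->30/4=7, 30 mod 4=2
i=0  r:7+0->7  c:2·2+0->4

7,4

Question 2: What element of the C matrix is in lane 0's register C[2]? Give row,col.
8,0

L=0→G=0>>2=0, T=0&3=0
[2]→row 0+8=8  col 0·2+0=0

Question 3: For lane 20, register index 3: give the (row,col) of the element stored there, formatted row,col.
lane 20: grp=5 (20/4), tig=0 (20%4)
i=3: r=5+8=13, c=0*2+1=1

13,1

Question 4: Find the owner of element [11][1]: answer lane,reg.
12,3

r=11→G=3,rhi=1  c=1→T=0,p=1
L=3*4+0=12  i=1*2+1=3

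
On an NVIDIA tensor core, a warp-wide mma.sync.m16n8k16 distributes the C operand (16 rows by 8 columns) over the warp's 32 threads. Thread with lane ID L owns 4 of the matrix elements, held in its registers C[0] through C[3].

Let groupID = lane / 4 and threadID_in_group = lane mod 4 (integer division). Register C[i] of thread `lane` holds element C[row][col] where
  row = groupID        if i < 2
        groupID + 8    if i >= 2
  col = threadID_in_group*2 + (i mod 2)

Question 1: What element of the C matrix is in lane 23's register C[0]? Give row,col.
5,6

lane 23: g=5 (23/4), t=3 (23%4)
i=0: r=5+0=5, c=3*2+0=6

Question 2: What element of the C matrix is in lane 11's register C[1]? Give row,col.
2,7

11: gr=2,th=3
[1] (2+0,3*2+1) = (2,7)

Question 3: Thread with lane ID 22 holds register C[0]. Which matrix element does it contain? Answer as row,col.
5,4

22: gid=5,tid=2
[0] (5+0,2*2+0) = (5,4)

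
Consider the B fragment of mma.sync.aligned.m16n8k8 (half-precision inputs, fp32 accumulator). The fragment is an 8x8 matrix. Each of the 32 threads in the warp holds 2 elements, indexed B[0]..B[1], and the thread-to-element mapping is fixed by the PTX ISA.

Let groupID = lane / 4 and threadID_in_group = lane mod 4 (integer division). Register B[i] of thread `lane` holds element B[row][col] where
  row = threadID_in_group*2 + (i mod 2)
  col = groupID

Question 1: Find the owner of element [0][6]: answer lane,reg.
24,0

c: 6->gid=6  r: 0->tid=0,i&1=0
L=6*4+0=24  i=0=0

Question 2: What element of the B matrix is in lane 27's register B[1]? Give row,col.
7,6

27: gr=6,th=3
[1] (3*2+1,6) = (7,6)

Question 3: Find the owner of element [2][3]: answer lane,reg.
c=3→G=3  r=2→T=1,p=0
L=3*4+1=13  i=0=0

13,0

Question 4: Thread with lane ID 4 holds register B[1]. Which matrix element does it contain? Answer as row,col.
L=4⇒gr=4>>2=1, th=4&3=0
[1]⇒row 0·2+1=1  col gr=1

1,1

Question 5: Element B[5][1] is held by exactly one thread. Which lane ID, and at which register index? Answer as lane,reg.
6,1

c=1->g=1  r=5->t=2,b0=1
L=1*4+2=6  i=1=1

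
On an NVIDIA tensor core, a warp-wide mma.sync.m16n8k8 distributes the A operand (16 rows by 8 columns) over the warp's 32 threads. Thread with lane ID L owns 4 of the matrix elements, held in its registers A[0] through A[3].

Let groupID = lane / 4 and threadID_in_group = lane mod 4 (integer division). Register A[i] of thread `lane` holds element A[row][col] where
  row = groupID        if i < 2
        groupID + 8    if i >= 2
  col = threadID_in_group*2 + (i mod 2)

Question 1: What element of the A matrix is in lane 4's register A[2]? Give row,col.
lane 4: gid=1 (4/4), tid=0 (4%4)
i=2: r=1+8=9, c=0*2+0=0

9,0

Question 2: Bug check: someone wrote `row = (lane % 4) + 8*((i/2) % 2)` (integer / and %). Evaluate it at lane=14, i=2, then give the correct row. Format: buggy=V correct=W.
`(lane % 4) + 8*((i/2) % 2)`[14,2]->10
lane 14: g=3 (14/4), t=2 (14%4)
i=2: r=3+8=11, c=2*2+0=4
row: 10 vs 11

buggy=10 correct=11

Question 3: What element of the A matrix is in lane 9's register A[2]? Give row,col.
10,2

lane 9: g=2 (9/4), t=1 (9%4)
i=2: r=2+8=10, c=1*2+0=2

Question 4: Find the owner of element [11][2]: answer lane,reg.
r: 11->gid=3,r8=1  c: 2->tid=1,i&1=0
L=3*4+1=13  i=1*2+0=2

13,2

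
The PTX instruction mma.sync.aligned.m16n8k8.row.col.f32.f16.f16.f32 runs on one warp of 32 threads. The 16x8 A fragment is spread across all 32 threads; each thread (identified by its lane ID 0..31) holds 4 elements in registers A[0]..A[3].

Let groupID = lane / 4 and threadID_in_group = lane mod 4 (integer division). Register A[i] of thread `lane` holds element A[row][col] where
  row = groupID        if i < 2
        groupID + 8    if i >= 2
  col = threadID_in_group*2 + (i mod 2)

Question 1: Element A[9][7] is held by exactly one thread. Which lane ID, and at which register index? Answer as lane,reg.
r=9→G=1,rhi=1  c=7→T=3,p=1
L=1*4+3=7  i=1*2+1=3

7,3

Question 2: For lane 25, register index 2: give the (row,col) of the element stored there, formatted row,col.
lane 25: gid=6 (25/4), tid=1 (25%4)
i=2: r=6+8=14, c=1*2+0=2

14,2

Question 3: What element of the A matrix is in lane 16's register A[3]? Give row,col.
12,1

lane 16->16/4=4, 16 mod 4=0
i=3  r:4+8->12  c:2·0+1->1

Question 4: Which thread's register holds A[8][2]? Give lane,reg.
1,2

r:8=>grp=0,rB=1  c:2=>tig=1,lo=0
L=0*4+1=1  i=1*2+0=2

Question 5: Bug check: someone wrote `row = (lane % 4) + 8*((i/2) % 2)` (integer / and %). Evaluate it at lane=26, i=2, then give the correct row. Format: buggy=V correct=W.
buggy=10 correct=14

`(lane % 4) + 8*((i/2) % 2)`[26,2]->10
lane 26: g=6 (26/4), t=2 (26%4)
i=2: r=6+8=14, c=2*2+0=4
row: 10 vs 14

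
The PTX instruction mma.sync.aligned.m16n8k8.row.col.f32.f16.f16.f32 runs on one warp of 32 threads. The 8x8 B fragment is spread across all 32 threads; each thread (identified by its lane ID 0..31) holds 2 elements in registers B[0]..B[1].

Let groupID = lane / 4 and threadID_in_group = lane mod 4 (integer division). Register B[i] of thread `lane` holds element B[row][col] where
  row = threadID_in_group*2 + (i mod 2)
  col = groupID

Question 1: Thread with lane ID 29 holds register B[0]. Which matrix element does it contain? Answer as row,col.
lane 29⇒29/4=7, 29 mod 4=1
i=0  r:2·1+0⇒2  c:7

2,7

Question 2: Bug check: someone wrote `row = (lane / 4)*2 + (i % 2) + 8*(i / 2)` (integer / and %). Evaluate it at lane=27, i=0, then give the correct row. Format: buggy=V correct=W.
`(lane / 4)*2 + (i % 2) + 8*(i / 2)`[27,0]=>12
lane 27=>27/4=6, 27 mod 4=3
i=0  r:2·3+0=>6  c:6
row: 12 vs 6

buggy=12 correct=6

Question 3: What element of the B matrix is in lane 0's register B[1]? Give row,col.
1,0

lane 0: gid=0 (0/4), tid=0 (0%4)
i=1: r=0*2+1=1, c=gid=0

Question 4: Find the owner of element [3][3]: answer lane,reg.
13,1

c: 3->gid=3  r: 3->tid=1,i&1=1
L=3*4+1=13  i=1=1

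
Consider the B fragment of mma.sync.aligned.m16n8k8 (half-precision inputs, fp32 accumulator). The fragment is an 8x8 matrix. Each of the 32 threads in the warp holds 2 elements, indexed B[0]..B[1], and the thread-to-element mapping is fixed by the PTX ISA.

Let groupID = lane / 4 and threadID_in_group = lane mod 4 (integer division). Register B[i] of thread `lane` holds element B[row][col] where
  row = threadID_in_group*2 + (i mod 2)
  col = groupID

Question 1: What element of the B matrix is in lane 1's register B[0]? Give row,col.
L=1->gid=1>>2=0, tid=1&3=1
[0]->row 1·2+0=2  col gid=0

2,0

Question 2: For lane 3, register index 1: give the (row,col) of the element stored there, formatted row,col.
L=3→G=3>>2=0, T=3&3=3
[1]→row 3·2+1=7  col G=0

7,0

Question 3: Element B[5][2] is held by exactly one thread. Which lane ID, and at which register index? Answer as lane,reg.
c=2⇒gr=2  r=5⇒th=2,odd=1
L=2*4+2=10  i=1=1

10,1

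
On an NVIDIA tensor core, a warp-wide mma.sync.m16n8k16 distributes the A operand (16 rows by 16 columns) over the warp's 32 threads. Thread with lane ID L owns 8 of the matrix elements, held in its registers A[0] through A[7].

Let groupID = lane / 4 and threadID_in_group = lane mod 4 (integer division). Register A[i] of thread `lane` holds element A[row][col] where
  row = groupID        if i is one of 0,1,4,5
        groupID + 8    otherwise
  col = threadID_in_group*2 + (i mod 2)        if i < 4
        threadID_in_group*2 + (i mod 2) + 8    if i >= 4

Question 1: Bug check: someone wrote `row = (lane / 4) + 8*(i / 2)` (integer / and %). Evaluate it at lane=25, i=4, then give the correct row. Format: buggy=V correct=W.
buggy=22 correct=6

`(lane / 4) + 8*(i / 2)`[25,4]->22
lane 25: g=6 (25/4), t=1 (25%4)
i=4: r=6+0=6, c=1*2+0+8=10
row: 22 vs 6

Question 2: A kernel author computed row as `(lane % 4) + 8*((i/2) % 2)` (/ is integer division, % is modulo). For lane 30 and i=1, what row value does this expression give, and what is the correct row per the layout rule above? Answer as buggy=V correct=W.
buggy=2 correct=7

`(lane % 4) + 8*((i/2) % 2)`[30,1]→2
lane 30→30/4=7, 30 mod 4=2
i=1  r:7+0→7  c:2·2+1+0→5
row: 2 vs 7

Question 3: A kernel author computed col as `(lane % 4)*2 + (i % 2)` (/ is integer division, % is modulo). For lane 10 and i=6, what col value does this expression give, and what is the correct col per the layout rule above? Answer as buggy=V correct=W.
`(lane % 4)*2 + (i % 2)`[10,6]->4
10: g=2,t=2
[6] (2+8,2*2+0+8) = (10,12)
col: 4 vs 12

buggy=4 correct=12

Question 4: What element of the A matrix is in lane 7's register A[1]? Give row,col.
lane 7: gid=1 (7/4), tid=3 (7%4)
i=1: r=1+0=1, c=3*2+1+0=7

1,7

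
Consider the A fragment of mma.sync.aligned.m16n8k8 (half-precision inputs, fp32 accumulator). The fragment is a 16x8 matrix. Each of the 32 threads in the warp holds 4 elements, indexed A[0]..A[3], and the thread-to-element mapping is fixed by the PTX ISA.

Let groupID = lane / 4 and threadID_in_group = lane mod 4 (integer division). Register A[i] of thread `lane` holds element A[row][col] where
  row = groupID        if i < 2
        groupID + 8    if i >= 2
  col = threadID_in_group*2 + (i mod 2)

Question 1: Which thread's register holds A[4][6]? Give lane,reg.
r=4->g=4,rb=0  c=6->t=3,b0=0
L=4*4+3=19  i=0*2+0=0

19,0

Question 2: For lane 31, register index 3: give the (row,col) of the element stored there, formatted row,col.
31: gr=7,th=3
[3] (7+8,3*2+1) = (15,7)

15,7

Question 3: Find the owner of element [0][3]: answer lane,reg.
r=0→G=0,rhi=0  c=3→T=1,p=1
L=0*4+1=1  i=0*2+1=1

1,1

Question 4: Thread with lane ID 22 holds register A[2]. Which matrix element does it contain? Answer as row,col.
lane 22: G=5 (22/4), T=2 (22%4)
i=2: r=5+8=13, c=2*2+0=4

13,4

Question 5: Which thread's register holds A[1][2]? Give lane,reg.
r=1⇒gr=1,Rb=0  c=2⇒th=1,odd=0
L=1*4+1=5  i=0*2+0=0

5,0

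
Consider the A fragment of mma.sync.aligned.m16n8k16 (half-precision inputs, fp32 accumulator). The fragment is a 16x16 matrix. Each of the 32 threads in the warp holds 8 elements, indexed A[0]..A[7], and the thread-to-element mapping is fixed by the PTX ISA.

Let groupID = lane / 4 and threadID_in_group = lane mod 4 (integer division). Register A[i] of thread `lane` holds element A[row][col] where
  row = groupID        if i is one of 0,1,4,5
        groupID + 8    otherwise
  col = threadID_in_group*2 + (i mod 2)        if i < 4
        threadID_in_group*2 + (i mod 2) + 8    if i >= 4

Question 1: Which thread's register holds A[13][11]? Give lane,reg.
r: 13->gid=5,r8=1  c: 11->c8=1,tid=1,i&1=1
L=5*4+1=21  i=1*4+1*2+1=7

21,7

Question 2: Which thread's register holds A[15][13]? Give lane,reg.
r:15=>grp=7,rB=1  c:13=>cB=1,tig=2,lo=1
L=7*4+2=30  i=1*4+1*2+1=7

30,7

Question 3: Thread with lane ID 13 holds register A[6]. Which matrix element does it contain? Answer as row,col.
11,10

13: gid=3,tid=1
[6] (3+8,1*2+0+8) = (11,10)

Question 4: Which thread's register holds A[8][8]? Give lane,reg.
r:8=>grp=0,rB=1  c:8=>cB=1,tig=0,lo=0
L=0*4+0=0  i=1*4+1*2+0=6

0,6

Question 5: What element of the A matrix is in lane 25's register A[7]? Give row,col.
lane 25->25/4=6, 25 mod 4=1
i=7  r:6+8->14  c:2·1+1+8->11

14,11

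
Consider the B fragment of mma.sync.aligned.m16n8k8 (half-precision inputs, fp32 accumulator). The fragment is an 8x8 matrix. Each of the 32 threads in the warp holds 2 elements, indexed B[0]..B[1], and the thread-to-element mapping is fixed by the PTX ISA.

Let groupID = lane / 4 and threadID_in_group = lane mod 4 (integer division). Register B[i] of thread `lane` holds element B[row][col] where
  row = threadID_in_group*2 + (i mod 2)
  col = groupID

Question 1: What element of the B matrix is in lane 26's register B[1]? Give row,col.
26: gr=6,th=2
[1] (2*2+1,6) = (5,6)

5,6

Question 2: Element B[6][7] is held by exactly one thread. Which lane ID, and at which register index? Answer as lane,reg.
31,0

c=7⇒gr=7  r=6⇒th=3,odd=0
L=7*4+3=31  i=0=0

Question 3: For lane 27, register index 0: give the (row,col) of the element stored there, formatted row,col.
lane 27→27/4=6, 27 mod 4=3
i=0  r:2·3+0→6  c:6

6,6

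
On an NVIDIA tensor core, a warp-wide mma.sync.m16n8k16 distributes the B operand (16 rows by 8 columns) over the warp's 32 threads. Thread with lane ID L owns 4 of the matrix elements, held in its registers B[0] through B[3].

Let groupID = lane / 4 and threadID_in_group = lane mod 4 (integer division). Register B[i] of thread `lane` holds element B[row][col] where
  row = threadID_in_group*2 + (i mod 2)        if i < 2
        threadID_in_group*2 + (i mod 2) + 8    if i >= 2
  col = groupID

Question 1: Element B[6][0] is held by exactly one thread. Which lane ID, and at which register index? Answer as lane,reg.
c: 0->gid=0  r: 6->r8=0,tid=3,i&1=0
L=0*4+3=3  i=0*2+0=0

3,0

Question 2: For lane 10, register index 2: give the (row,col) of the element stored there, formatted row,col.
L=10->gid=10>>2=2, tid=10&3=2
[2]->row 2·2+0+8=12  col gid=2

12,2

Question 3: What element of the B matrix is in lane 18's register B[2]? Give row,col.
12,4

lane 18: gid=4 (18/4), tid=2 (18%4)
i=2: r=2*2+0+8=12, c=gid=4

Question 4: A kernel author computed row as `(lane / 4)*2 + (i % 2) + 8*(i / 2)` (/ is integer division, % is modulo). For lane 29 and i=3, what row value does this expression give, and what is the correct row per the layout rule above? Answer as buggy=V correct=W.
`(lane / 4)*2 + (i % 2) + 8*(i / 2)`[29,3]⇒23
lane 29: gr=7 (29/4), th=1 (29%4)
i=3: r=1*2+1+8=11, c=gr=7
row: 23 vs 11

buggy=23 correct=11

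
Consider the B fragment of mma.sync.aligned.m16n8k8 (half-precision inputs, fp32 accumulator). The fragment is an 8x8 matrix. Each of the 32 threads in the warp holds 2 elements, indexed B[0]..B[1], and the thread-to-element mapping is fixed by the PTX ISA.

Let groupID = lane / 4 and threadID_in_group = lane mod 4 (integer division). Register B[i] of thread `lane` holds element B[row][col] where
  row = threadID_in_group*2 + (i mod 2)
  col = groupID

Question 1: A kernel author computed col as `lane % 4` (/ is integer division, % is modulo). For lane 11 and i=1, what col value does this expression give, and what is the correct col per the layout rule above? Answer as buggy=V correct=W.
buggy=3 correct=2

`lane % 4`[11,1]=>3
lane 11=>11/4=2, 11 mod 4=3
i=1  r:2·3+1=>7  c:2
col: 3 vs 2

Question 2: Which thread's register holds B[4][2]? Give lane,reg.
10,0

c:2=>grp=2  r:4=>tig=2,lo=0
L=2*4+2=10  i=0=0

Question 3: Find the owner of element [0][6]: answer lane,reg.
24,0

c:6=>grp=6  r:0=>tig=0,lo=0
L=6*4+0=24  i=0=0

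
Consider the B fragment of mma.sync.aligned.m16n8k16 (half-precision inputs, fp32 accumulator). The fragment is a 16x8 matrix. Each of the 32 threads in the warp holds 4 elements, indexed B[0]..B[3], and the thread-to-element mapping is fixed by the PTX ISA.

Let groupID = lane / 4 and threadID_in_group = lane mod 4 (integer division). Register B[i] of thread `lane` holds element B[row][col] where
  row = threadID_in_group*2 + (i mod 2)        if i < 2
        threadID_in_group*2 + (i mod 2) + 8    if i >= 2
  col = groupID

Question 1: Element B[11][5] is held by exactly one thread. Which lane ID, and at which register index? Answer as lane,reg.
21,3

c=5→G=5  r=11→rhi=1,T=1,p=1
L=5*4+1=21  i=1*2+1=3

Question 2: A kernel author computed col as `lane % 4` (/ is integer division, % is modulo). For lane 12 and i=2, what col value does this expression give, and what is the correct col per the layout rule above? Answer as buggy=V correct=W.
buggy=0 correct=3

`lane % 4`[12,2]⇒0
L=12⇒gr=12>>2=3, th=12&3=0
[2]⇒row 0·2+0+8=8  col gr=3
col: 0 vs 3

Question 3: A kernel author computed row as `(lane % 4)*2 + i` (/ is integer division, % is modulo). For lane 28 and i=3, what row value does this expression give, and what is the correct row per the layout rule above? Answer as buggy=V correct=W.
`(lane % 4)*2 + i`[28,3]->3
L=28->g=28>>2=7, t=28&3=0
[3]->row 0·2+1+8=9  col g=7
row: 3 vs 9

buggy=3 correct=9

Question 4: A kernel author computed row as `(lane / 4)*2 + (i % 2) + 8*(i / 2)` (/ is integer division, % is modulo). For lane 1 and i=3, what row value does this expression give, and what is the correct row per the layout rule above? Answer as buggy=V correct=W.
`(lane / 4)*2 + (i % 2) + 8*(i / 2)`[1,3]=>9
L=1=>grp=1>>2=0, tig=1&3=1
[3]=>row 1·2+1+8=11  col grp=0
row: 9 vs 11

buggy=9 correct=11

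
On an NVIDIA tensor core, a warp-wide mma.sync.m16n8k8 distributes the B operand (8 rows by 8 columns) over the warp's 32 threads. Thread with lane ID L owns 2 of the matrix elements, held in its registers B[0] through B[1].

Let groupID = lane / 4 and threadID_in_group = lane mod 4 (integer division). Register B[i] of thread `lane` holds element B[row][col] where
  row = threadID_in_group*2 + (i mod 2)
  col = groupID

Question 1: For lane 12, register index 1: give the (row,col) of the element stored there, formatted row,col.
12: g=3,t=0
[1] (0*2+1,3) = (1,3)

1,3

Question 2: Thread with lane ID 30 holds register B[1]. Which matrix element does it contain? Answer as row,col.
lane 30: gr=7 (30/4), th=2 (30%4)
i=1: r=2*2+1=5, c=gr=7

5,7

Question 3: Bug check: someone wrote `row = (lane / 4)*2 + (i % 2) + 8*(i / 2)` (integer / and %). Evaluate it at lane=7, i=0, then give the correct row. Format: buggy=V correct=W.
buggy=2 correct=6

`(lane / 4)*2 + (i % 2) + 8*(i / 2)`[7,0]→2
L=7→G=7>>2=1, T=7&3=3
[0]→row 3·2+0=6  col G=1
row: 2 vs 6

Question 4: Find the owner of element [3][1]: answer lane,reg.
5,1

c=1⇒gr=1  r=3⇒th=1,odd=1
L=1*4+1=5  i=1=1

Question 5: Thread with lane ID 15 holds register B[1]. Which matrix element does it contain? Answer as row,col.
15: g=3,t=3
[1] (3*2+1,3) = (7,3)

7,3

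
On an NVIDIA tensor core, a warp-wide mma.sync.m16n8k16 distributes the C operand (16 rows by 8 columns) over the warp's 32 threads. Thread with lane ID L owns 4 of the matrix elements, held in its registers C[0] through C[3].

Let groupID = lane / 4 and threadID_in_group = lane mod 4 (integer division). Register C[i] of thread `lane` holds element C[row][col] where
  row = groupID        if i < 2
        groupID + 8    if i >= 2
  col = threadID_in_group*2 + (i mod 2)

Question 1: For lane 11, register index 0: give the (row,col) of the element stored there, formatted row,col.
11: gr=2,th=3
[0] (2+0,3*2+0) = (2,6)

2,6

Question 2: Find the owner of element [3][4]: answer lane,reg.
r=3⇒gr=3,Rb=0  c=4⇒th=2,odd=0
L=3*4+2=14  i=0*2+0=0

14,0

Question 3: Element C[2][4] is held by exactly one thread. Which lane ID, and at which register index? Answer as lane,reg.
r: 2->gid=2,r8=0  c: 4->tid=2,i&1=0
L=2*4+2=10  i=0*2+0=0

10,0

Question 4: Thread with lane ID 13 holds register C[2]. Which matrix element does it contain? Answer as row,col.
11,2

13: G=3,T=1
[2] (3+8,1*2+0) = (11,2)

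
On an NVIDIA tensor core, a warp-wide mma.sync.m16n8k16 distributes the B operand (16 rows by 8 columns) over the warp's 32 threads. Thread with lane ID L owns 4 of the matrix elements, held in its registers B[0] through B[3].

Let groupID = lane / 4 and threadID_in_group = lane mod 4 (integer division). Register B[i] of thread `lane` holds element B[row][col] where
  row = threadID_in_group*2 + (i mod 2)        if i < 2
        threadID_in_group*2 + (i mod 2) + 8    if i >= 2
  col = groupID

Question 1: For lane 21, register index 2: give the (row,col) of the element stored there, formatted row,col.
10,5

L=21->g=21>>2=5, t=21&3=1
[2]->row 1·2+0+8=10  col g=5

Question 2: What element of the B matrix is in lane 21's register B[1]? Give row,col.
3,5

21: gr=5,th=1
[1] (1*2+1+0,5) = (3,5)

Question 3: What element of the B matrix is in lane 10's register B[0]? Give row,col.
4,2

lane 10→10/4=2, 10 mod 4=2
i=0  r:2·2+0+0→4  c:2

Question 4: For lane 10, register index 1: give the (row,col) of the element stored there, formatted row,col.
L=10→G=10>>2=2, T=10&3=2
[1]→row 2·2+1+0=5  col G=2

5,2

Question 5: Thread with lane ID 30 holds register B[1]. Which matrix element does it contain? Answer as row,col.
30: grp=7,tig=2
[1] (2*2+1+0,7) = (5,7)

5,7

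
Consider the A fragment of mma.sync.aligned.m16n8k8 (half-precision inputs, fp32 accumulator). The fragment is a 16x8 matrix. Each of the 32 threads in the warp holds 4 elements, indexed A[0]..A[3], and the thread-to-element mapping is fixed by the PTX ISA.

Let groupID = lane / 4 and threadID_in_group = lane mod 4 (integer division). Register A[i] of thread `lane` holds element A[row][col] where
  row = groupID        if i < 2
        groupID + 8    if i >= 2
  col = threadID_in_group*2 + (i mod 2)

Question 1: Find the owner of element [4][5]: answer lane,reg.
18,1

r=4->g=4,rb=0  c=5->t=2,b0=1
L=4*4+2=18  i=0*2+1=1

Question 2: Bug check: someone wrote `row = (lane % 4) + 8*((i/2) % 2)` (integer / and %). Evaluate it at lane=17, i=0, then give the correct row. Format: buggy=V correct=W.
buggy=1 correct=4

`(lane % 4) + 8*((i/2) % 2)`[17,0]=>1
lane 17=>17/4=4, 17 mod 4=1
i=0  r:4+0=>4  c:2·1+0=>2
row: 1 vs 4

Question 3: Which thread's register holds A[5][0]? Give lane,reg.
r:5=>grp=5,rB=0  c:0=>tig=0,lo=0
L=5*4+0=20  i=0*2+0=0

20,0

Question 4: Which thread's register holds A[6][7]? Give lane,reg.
27,1

r:6=>grp=6,rB=0  c:7=>tig=3,lo=1
L=6*4+3=27  i=0*2+1=1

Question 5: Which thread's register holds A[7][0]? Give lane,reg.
r=7⇒gr=7,Rb=0  c=0⇒th=0,odd=0
L=7*4+0=28  i=0*2+0=0

28,0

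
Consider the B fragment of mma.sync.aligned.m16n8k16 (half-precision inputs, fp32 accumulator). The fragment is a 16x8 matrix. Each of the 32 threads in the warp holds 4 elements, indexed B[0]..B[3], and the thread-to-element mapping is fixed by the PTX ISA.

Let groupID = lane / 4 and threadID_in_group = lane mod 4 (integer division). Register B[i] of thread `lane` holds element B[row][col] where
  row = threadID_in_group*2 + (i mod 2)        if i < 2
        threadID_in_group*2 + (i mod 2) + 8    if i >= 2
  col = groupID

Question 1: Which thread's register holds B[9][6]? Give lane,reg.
c=6→G=6  r=9→rhi=1,T=0,p=1
L=6*4+0=24  i=1*2+1=3

24,3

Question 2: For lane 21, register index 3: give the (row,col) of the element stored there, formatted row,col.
21: G=5,T=1
[3] (1*2+1+8,5) = (11,5)

11,5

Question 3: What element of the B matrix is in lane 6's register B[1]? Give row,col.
5,1

6: gr=1,th=2
[1] (2*2+1+0,1) = (5,1)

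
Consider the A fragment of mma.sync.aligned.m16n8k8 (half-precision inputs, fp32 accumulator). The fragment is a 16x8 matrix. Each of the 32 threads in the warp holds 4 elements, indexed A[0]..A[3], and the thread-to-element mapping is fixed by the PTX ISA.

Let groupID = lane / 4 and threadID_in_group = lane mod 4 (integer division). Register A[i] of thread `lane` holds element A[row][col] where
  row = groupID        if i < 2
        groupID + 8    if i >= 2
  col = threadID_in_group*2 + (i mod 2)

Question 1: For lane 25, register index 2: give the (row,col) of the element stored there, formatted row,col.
14,2

L=25→G=25>>2=6, T=25&3=1
[2]→row 6+8=14  col 1·2+0=2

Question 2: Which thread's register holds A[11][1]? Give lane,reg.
r=11->g=3,rb=1  c=1->t=0,b0=1
L=3*4+0=12  i=1*2+1=3

12,3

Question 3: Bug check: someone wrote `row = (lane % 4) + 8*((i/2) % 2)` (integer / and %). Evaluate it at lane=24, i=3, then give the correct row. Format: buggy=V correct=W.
`(lane % 4) + 8*((i/2) % 2)`[24,3]→8
24: G=6,T=0
[3] (6+8,0*2+1) = (14,1)
row: 8 vs 14

buggy=8 correct=14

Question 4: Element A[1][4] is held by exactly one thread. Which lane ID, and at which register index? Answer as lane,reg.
r: 1->gid=1,r8=0  c: 4->tid=2,i&1=0
L=1*4+2=6  i=0*2+0=0

6,0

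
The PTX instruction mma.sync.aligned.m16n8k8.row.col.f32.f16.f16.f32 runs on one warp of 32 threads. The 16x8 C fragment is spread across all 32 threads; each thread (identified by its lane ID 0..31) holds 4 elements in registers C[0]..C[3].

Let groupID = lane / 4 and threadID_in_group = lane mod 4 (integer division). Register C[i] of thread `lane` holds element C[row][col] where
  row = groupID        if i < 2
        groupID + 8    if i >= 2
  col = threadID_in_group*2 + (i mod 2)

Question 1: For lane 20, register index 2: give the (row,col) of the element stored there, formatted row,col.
13,0

lane 20->20/4=5, 20 mod 4=0
i=2  r:5+8->13  c:2·0+0->0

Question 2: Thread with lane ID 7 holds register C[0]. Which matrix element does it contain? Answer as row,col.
L=7->g=7>>2=1, t=7&3=3
[0]->row 1+0=1  col 3·2+0=6

1,6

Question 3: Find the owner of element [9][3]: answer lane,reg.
r:9=>grp=1,rB=1  c:3=>tig=1,lo=1
L=1*4+1=5  i=1*2+1=3

5,3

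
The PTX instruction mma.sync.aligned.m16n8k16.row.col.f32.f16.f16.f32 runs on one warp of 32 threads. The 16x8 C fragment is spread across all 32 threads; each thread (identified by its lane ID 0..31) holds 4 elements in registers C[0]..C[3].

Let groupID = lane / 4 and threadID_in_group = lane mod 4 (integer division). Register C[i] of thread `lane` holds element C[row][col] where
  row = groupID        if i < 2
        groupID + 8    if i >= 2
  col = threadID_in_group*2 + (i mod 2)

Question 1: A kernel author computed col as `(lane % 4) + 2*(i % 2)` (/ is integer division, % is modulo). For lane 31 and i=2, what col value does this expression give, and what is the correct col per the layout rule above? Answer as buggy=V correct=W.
buggy=3 correct=6

`(lane % 4) + 2*(i % 2)`[31,2]⇒3
31: gr=7,th=3
[2] (7+8,3*2+0) = (15,6)
col: 3 vs 6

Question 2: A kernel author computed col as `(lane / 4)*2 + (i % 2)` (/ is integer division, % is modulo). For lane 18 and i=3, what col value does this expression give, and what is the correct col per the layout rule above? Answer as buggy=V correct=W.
buggy=9 correct=5

`(lane / 4)*2 + (i % 2)`[18,3]→9
L=18→G=18>>2=4, T=18&3=2
[3]→row 4+8=12  col 2·2+1=5
col: 9 vs 5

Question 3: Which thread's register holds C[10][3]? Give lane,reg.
r: 10->gid=2,r8=1  c: 3->tid=1,i&1=1
L=2*4+1=9  i=1*2+1=3

9,3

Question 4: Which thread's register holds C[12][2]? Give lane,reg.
17,2

r=12→G=4,rhi=1  c=2→T=1,p=0
L=4*4+1=17  i=1*2+0=2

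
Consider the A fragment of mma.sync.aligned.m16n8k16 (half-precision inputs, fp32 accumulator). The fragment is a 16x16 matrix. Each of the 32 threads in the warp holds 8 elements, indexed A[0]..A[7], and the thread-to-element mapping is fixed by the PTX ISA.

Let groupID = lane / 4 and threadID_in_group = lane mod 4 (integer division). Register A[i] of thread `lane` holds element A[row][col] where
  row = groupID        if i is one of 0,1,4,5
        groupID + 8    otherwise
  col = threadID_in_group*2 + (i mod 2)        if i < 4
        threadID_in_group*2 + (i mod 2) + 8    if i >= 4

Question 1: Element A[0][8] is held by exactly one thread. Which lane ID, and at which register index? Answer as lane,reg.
r=0→G=0,rhi=0  c=8→chi=1,T=0,p=0
L=0*4+0=0  i=1*4+0*2+0=4

0,4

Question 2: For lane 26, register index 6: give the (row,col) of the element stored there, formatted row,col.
14,12

L=26→G=26>>2=6, T=26&3=2
[6]→row 6+8=14  col 2·2+0+8=12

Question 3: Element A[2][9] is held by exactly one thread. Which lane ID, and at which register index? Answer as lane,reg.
8,5

r=2→G=2,rhi=0  c=9→chi=1,T=0,p=1
L=2*4+0=8  i=1*4+0*2+1=5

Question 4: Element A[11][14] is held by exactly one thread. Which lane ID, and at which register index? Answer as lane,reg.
15,6

r: 11->gid=3,r8=1  c: 14->c8=1,tid=3,i&1=0
L=3*4+3=15  i=1*4+1*2+0=6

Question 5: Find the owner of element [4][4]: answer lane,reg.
18,0

r=4→G=4,rhi=0  c=4→chi=0,T=2,p=0
L=4*4+2=18  i=0*4+0*2+0=0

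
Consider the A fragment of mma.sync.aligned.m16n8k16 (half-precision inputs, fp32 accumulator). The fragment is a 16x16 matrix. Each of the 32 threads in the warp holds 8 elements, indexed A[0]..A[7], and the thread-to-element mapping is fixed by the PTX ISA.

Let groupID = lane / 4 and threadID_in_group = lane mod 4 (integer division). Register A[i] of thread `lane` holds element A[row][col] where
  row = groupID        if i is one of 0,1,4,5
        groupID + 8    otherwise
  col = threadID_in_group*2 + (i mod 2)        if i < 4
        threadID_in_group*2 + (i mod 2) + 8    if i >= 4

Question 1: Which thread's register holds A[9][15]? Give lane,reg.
r=9⇒gr=1,Rb=1  c=15⇒Cb=1,th=3,odd=1
L=1*4+3=7  i=1*4+1*2+1=7

7,7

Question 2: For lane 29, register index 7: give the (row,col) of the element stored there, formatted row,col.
29: grp=7,tig=1
[7] (7+8,1*2+1+8) = (15,11)

15,11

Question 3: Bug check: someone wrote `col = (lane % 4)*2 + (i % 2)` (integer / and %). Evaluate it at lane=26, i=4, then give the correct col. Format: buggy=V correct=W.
buggy=4 correct=12

`(lane % 4)*2 + (i % 2)`[26,4]->4
L=26->gid=26>>2=6, tid=26&3=2
[4]->row 6+0=6  col 2·2+0+8=12
col: 4 vs 12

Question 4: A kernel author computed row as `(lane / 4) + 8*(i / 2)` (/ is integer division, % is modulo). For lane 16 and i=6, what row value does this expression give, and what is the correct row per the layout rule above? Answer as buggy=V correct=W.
buggy=28 correct=12

`(lane / 4) + 8*(i / 2)`[16,6]->28
L=16->gid=16>>2=4, tid=16&3=0
[6]->row 4+8=12  col 0·2+0+8=8
row: 28 vs 12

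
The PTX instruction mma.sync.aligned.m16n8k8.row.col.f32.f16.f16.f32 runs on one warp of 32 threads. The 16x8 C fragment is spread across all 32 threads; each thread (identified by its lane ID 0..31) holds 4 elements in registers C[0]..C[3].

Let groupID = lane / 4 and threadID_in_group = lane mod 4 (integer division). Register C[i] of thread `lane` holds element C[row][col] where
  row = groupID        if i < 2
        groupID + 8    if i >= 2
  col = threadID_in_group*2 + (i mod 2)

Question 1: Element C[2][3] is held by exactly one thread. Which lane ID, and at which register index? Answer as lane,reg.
9,1

r:2=>grp=2,rB=0  c:3=>tig=1,lo=1
L=2*4+1=9  i=0*2+1=1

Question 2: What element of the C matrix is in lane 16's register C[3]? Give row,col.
12,1

16: G=4,T=0
[3] (4+8,0*2+1) = (12,1)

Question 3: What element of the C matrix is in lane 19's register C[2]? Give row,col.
12,6

lane 19->19/4=4, 19 mod 4=3
i=2  r:4+8->12  c:2·3+0->6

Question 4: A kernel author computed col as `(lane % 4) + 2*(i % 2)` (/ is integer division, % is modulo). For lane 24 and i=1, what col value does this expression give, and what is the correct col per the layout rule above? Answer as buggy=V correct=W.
buggy=2 correct=1

`(lane % 4) + 2*(i % 2)`[24,1]=>2
24: grp=6,tig=0
[1] (6+0,0*2+1) = (6,1)
col: 2 vs 1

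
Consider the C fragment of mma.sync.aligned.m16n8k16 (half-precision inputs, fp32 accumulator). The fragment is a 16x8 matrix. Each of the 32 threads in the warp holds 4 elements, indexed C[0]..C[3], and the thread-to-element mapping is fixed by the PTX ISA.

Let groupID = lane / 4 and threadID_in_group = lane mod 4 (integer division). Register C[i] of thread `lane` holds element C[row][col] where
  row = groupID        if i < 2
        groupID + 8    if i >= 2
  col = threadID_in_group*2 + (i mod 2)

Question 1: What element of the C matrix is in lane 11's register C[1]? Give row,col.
lane 11->11/4=2, 11 mod 4=3
i=1  r:2+0->2  c:2·3+1->7

2,7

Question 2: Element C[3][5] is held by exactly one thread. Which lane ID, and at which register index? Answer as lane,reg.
14,1

r:3=>grp=3,rB=0  c:5=>tig=2,lo=1
L=3*4+2=14  i=0*2+1=1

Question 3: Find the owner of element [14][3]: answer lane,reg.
25,3

r=14→G=6,rhi=1  c=3→T=1,p=1
L=6*4+1=25  i=1*2+1=3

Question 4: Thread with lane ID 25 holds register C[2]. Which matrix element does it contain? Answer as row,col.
lane 25: G=6 (25/4), T=1 (25%4)
i=2: r=6+8=14, c=1*2+0=2

14,2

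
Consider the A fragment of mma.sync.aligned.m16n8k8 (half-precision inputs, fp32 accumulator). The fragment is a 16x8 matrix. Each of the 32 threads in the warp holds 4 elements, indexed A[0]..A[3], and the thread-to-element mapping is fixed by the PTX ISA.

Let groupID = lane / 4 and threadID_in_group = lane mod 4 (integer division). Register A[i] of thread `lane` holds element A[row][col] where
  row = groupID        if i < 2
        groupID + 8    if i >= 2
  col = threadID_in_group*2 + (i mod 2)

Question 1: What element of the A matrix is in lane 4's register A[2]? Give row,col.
9,0

lane 4->4/4=1, 4 mod 4=0
i=2  r:1+8->9  c:2·0+0->0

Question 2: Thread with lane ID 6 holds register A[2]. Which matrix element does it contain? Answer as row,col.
9,4

lane 6: gid=1 (6/4), tid=2 (6%4)
i=2: r=1+8=9, c=2*2+0=4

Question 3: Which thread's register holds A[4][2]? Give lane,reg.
r=4->g=4,rb=0  c=2->t=1,b0=0
L=4*4+1=17  i=0*2+0=0

17,0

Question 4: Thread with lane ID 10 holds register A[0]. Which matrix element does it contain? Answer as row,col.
10: g=2,t=2
[0] (2+0,2*2+0) = (2,4)

2,4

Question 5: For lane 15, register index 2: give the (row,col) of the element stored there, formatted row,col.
lane 15->15/4=3, 15 mod 4=3
i=2  r:3+8->11  c:2·3+0->6

11,6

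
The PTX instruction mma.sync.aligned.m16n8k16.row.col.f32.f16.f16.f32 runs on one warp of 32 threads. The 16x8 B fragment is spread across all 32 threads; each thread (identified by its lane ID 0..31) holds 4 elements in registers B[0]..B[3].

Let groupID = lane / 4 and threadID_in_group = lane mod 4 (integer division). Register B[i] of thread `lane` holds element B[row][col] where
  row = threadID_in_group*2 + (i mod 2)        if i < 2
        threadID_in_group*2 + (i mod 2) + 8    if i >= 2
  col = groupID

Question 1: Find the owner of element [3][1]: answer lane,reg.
c=1->g=1  r=3->rb=0,t=1,b0=1
L=1*4+1=5  i=0*2+1=1

5,1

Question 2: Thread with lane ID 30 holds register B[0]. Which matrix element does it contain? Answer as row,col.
4,7

L=30⇒gr=30>>2=7, th=30&3=2
[0]⇒row 2·2+0+0=4  col gr=7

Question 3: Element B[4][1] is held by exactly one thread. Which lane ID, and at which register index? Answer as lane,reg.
6,0

c=1⇒gr=1  r=4⇒Rb=0,th=2,odd=0
L=1*4+2=6  i=0*2+0=0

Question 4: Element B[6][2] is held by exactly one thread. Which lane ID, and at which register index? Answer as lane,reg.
c=2→G=2  r=6→rhi=0,T=3,p=0
L=2*4+3=11  i=0*2+0=0

11,0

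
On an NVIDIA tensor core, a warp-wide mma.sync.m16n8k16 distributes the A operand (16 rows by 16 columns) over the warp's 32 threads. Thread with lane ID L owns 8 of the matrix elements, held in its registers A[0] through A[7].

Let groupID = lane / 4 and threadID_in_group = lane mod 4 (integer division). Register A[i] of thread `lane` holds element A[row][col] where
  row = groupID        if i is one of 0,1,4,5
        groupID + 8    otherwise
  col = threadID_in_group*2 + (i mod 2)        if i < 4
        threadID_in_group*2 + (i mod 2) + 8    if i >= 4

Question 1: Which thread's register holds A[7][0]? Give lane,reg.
28,0

r: 7->gid=7,r8=0  c: 0->c8=0,tid=0,i&1=0
L=7*4+0=28  i=0*4+0*2+0=0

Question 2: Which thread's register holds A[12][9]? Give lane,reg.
16,7

r=12->g=4,rb=1  c=9->cb=1,t=0,b0=1
L=4*4+0=16  i=1*4+1*2+1=7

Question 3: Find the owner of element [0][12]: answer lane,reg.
r=0→G=0,rhi=0  c=12→chi=1,T=2,p=0
L=0*4+2=2  i=1*4+0*2+0=4

2,4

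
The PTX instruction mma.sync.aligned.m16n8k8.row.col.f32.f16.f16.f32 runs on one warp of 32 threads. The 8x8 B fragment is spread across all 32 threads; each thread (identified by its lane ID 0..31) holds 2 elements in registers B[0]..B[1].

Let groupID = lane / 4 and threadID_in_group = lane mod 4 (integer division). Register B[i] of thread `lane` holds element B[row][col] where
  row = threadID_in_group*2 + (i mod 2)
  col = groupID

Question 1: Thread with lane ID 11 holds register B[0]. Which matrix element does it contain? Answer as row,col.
lane 11: gr=2 (11/4), th=3 (11%4)
i=0: r=3*2+0=6, c=gr=2

6,2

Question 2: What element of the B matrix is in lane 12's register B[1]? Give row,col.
12: grp=3,tig=0
[1] (0*2+1,3) = (1,3)

1,3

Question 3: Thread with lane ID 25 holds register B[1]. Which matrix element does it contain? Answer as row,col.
3,6

25: gid=6,tid=1
[1] (1*2+1,6) = (3,6)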